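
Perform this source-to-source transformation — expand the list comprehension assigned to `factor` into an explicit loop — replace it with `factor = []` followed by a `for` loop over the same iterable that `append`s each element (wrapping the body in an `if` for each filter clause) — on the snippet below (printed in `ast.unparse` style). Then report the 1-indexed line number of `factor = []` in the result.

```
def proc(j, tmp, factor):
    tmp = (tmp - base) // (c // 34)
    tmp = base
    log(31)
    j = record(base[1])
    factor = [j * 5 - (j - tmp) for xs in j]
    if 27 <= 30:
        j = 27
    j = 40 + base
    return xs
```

Transformed code:
def proc(j, tmp, factor):
    tmp = (tmp - base) // (c // 34)
    tmp = base
    log(31)
    j = record(base[1])
    factor = []
    for xs in j:
        factor.append(j * 5 - (j - tmp))
    if 27 <= 30:
        j = 27
    j = 40 + base
    return xs

6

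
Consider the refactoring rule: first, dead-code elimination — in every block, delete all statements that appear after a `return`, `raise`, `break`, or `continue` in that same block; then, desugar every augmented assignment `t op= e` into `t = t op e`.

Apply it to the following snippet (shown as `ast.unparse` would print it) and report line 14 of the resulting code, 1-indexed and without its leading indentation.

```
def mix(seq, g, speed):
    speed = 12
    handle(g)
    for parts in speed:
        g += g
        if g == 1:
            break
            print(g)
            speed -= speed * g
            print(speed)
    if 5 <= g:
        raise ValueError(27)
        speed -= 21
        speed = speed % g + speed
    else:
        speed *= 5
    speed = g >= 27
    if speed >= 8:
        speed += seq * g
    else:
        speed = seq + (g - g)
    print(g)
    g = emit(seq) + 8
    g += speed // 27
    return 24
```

Transformed code:
def mix(seq, g, speed):
    speed = 12
    handle(g)
    for parts in speed:
        g = g + g
        if g == 1:
            break
    if 5 <= g:
        raise ValueError(27)
    else:
        speed = speed * 5
    speed = g >= 27
    if speed >= 8:
        speed = speed + seq * g
    else:
        speed = seq + (g - g)
    print(g)
    g = emit(seq) + 8
    g = g + speed // 27
    return 24

speed = speed + seq * g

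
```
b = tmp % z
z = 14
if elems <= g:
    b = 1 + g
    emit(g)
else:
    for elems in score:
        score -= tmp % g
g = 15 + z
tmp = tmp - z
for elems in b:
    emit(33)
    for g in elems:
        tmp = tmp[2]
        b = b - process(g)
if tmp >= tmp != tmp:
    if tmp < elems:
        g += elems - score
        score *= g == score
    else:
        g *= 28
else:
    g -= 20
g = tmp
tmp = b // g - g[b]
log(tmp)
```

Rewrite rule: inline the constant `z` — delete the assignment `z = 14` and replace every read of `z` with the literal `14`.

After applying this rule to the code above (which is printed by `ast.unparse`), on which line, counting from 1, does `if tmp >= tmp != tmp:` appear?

15

Transformed code:
b = tmp % 14
if elems <= g:
    b = 1 + g
    emit(g)
else:
    for elems in score:
        score -= tmp % g
g = 15 + 14
tmp = tmp - 14
for elems in b:
    emit(33)
    for g in elems:
        tmp = tmp[2]
        b = b - process(g)
if tmp >= tmp != tmp:
    if tmp < elems:
        g += elems - score
        score *= g == score
    else:
        g *= 28
else:
    g -= 20
g = tmp
tmp = b // g - g[b]
log(tmp)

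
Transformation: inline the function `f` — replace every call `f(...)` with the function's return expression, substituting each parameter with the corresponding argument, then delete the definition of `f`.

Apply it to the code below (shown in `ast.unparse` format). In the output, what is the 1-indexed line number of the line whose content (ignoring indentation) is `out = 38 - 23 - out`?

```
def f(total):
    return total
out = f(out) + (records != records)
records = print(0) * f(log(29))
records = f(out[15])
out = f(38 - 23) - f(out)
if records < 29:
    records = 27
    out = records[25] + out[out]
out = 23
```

Transformed code:
out = out + (records != records)
records = print(0) * log(29)
records = out[15]
out = 38 - 23 - out
if records < 29:
    records = 27
    out = records[25] + out[out]
out = 23

4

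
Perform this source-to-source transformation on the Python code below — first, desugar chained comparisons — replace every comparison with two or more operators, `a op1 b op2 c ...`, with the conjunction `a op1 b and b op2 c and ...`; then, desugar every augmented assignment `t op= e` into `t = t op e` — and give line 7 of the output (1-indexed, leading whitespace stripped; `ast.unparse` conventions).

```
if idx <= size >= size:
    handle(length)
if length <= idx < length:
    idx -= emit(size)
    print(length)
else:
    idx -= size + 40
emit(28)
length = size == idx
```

Transformed code:
if idx <= size and size >= size:
    handle(length)
if length <= idx and idx < length:
    idx = idx - emit(size)
    print(length)
else:
    idx = idx - (size + 40)
emit(28)
length = size == idx

idx = idx - (size + 40)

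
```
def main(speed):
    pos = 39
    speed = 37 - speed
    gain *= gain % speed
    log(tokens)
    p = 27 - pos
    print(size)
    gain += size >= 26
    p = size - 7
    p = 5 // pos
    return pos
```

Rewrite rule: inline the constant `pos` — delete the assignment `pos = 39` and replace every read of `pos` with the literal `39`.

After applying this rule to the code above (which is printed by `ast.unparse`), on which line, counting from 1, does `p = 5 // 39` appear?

Transformed code:
def main(speed):
    speed = 37 - speed
    gain *= gain % speed
    log(tokens)
    p = 27 - 39
    print(size)
    gain += size >= 26
    p = size - 7
    p = 5 // 39
    return 39

9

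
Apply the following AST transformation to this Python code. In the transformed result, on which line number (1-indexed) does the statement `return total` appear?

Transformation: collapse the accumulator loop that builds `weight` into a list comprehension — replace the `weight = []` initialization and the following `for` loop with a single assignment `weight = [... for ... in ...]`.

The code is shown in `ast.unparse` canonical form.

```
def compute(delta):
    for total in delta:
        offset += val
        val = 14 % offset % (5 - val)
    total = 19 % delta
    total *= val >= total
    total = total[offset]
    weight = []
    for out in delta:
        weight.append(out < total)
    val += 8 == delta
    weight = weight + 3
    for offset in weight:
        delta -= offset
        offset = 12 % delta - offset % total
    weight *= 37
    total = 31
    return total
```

Transformed code:
def compute(delta):
    for total in delta:
        offset += val
        val = 14 % offset % (5 - val)
    total = 19 % delta
    total *= val >= total
    total = total[offset]
    weight = [out < total for out in delta]
    val += 8 == delta
    weight = weight + 3
    for offset in weight:
        delta -= offset
        offset = 12 % delta - offset % total
    weight *= 37
    total = 31
    return total

16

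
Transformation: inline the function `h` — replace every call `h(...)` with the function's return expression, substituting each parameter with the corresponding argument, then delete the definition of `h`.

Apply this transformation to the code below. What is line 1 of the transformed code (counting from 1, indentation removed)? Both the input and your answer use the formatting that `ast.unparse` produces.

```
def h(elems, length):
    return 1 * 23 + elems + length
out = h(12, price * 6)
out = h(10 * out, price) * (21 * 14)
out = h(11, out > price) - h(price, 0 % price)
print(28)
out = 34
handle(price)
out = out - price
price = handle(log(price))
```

Transformed code:
out = 1 * 23 + 12 + price * 6
out = (1 * 23 + 10 * out + price) * (21 * 14)
out = 1 * 23 + 11 + (out > price) - (1 * 23 + price + 0 % price)
print(28)
out = 34
handle(price)
out = out - price
price = handle(log(price))

out = 1 * 23 + 12 + price * 6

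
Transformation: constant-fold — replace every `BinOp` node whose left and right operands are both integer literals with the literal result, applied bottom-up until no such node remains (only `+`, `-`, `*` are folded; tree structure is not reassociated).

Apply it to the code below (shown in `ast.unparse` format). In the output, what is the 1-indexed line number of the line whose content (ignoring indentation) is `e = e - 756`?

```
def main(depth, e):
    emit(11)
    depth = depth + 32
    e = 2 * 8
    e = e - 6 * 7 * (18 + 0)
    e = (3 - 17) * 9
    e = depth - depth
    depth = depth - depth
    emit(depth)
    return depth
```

5

Transformed code:
def main(depth, e):
    emit(11)
    depth = depth + 32
    e = 16
    e = e - 756
    e = -126
    e = depth - depth
    depth = depth - depth
    emit(depth)
    return depth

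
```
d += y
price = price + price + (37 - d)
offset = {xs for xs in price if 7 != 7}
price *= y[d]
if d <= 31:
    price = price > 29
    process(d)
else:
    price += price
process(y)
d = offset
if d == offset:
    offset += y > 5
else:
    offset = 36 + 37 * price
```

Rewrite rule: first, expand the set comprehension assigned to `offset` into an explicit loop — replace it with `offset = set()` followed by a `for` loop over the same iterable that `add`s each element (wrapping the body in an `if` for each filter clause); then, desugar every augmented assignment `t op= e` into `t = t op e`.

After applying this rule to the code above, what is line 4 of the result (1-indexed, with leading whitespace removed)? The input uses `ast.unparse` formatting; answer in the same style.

Transformed code:
d = d + y
price = price + price + (37 - d)
offset = set()
for xs in price:
    if 7 != 7:
        offset.add(xs)
price = price * y[d]
if d <= 31:
    price = price > 29
    process(d)
else:
    price = price + price
process(y)
d = offset
if d == offset:
    offset = offset + (y > 5)
else:
    offset = 36 + 37 * price

for xs in price:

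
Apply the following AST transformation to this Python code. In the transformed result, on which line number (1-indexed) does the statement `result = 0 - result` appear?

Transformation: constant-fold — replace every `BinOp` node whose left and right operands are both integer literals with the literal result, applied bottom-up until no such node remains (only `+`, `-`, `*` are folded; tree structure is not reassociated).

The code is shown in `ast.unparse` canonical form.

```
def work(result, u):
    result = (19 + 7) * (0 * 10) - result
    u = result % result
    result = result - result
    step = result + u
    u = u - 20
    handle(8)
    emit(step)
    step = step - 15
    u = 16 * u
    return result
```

2

Transformed code:
def work(result, u):
    result = 0 - result
    u = result % result
    result = result - result
    step = result + u
    u = u - 20
    handle(8)
    emit(step)
    step = step - 15
    u = 16 * u
    return result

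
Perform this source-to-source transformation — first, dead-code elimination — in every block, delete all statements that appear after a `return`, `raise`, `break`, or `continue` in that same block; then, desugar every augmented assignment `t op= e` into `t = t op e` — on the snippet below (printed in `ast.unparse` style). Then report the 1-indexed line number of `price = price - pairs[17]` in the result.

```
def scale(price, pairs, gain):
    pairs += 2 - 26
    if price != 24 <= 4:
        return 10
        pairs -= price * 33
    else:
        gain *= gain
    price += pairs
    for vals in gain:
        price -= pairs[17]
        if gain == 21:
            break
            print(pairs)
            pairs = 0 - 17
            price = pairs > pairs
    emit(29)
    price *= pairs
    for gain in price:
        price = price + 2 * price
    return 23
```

Transformed code:
def scale(price, pairs, gain):
    pairs = pairs + (2 - 26)
    if price != 24 <= 4:
        return 10
    else:
        gain = gain * gain
    price = price + pairs
    for vals in gain:
        price = price - pairs[17]
        if gain == 21:
            break
    emit(29)
    price = price * pairs
    for gain in price:
        price = price + 2 * price
    return 23

9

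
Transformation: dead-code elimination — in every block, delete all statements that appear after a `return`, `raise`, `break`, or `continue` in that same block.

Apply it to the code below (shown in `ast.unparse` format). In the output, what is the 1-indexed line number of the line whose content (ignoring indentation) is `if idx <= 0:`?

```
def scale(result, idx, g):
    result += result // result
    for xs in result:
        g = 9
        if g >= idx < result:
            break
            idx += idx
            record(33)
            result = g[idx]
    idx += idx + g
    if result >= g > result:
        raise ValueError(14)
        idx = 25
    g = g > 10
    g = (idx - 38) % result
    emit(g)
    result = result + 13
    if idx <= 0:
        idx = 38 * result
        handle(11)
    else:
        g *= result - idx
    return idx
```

Transformed code:
def scale(result, idx, g):
    result += result // result
    for xs in result:
        g = 9
        if g >= idx < result:
            break
    idx += idx + g
    if result >= g > result:
        raise ValueError(14)
    g = g > 10
    g = (idx - 38) % result
    emit(g)
    result = result + 13
    if idx <= 0:
        idx = 38 * result
        handle(11)
    else:
        g *= result - idx
    return idx

14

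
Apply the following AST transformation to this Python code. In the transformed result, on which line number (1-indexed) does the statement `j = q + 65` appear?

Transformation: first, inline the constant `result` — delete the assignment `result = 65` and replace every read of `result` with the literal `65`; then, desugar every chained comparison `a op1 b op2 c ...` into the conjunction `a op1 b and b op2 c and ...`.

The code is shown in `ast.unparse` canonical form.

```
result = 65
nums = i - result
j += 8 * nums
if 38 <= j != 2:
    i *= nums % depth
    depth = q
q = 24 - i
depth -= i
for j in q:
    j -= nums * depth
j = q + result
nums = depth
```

Transformed code:
nums = i - 65
j += 8 * nums
if 38 <= j and j != 2:
    i *= nums % depth
    depth = q
q = 24 - i
depth -= i
for j in q:
    j -= nums * depth
j = q + 65
nums = depth

10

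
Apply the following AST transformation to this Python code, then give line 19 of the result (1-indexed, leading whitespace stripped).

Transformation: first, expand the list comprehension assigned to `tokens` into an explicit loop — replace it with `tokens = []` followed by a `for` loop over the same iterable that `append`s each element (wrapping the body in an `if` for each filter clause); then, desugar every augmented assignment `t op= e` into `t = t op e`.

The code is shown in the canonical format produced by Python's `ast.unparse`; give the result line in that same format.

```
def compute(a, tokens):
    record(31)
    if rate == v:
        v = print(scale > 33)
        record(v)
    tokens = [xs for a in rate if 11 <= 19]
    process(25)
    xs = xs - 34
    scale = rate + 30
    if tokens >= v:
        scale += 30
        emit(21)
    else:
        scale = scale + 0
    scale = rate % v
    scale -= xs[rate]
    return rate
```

scale = scale - xs[rate]

Transformed code:
def compute(a, tokens):
    record(31)
    if rate == v:
        v = print(scale > 33)
        record(v)
    tokens = []
    for a in rate:
        if 11 <= 19:
            tokens.append(xs)
    process(25)
    xs = xs - 34
    scale = rate + 30
    if tokens >= v:
        scale = scale + 30
        emit(21)
    else:
        scale = scale + 0
    scale = rate % v
    scale = scale - xs[rate]
    return rate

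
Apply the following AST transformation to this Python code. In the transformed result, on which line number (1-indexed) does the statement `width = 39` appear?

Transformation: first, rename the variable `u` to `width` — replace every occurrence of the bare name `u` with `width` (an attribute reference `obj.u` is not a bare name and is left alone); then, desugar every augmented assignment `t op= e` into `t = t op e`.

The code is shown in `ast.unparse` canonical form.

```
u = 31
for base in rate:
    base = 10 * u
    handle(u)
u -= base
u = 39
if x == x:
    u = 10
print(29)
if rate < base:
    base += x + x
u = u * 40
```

6

Transformed code:
width = 31
for base in rate:
    base = 10 * width
    handle(width)
width = width - base
width = 39
if x == x:
    width = 10
print(29)
if rate < base:
    base = base + (x + x)
width = width * 40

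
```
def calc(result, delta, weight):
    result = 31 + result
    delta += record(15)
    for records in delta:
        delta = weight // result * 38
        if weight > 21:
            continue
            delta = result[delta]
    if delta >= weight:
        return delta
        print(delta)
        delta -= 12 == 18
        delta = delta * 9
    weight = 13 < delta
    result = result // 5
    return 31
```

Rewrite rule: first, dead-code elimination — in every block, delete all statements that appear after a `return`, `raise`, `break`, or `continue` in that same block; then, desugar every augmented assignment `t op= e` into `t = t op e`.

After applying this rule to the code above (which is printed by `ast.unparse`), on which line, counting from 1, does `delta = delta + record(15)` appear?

Transformed code:
def calc(result, delta, weight):
    result = 31 + result
    delta = delta + record(15)
    for records in delta:
        delta = weight // result * 38
        if weight > 21:
            continue
    if delta >= weight:
        return delta
    weight = 13 < delta
    result = result // 5
    return 31

3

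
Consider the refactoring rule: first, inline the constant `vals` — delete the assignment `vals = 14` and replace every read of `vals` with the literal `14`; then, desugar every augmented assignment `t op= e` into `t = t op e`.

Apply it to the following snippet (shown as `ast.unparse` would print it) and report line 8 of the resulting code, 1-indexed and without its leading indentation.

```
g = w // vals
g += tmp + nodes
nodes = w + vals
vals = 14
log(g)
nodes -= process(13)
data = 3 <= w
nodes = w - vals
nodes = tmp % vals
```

Transformed code:
g = w // 14
g = g + (tmp + nodes)
nodes = w + 14
log(g)
nodes = nodes - process(13)
data = 3 <= w
nodes = w - 14
nodes = tmp % 14

nodes = tmp % 14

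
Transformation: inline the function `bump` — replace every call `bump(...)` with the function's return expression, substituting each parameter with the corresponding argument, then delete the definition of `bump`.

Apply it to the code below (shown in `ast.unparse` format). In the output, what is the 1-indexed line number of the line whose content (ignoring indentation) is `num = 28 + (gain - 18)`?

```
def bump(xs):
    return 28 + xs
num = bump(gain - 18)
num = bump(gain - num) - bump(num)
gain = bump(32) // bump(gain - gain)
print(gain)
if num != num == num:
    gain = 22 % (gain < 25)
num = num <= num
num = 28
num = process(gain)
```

1

Transformed code:
num = 28 + (gain - 18)
num = 28 + (gain - num) - (28 + num)
gain = (28 + 32) // (28 + (gain - gain))
print(gain)
if num != num == num:
    gain = 22 % (gain < 25)
num = num <= num
num = 28
num = process(gain)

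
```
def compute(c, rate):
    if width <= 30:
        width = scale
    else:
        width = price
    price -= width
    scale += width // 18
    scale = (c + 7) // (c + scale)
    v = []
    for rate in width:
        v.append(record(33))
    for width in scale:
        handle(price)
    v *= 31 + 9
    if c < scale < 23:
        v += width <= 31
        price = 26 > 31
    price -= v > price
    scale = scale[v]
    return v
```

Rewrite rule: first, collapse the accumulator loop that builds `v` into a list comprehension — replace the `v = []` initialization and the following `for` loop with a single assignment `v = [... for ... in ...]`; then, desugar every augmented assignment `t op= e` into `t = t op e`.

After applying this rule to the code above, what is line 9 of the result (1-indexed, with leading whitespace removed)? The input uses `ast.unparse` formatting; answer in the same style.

Transformed code:
def compute(c, rate):
    if width <= 30:
        width = scale
    else:
        width = price
    price = price - width
    scale = scale + width // 18
    scale = (c + 7) // (c + scale)
    v = [record(33) for rate in width]
    for width in scale:
        handle(price)
    v = v * (31 + 9)
    if c < scale < 23:
        v = v + (width <= 31)
        price = 26 > 31
    price = price - (v > price)
    scale = scale[v]
    return v

v = [record(33) for rate in width]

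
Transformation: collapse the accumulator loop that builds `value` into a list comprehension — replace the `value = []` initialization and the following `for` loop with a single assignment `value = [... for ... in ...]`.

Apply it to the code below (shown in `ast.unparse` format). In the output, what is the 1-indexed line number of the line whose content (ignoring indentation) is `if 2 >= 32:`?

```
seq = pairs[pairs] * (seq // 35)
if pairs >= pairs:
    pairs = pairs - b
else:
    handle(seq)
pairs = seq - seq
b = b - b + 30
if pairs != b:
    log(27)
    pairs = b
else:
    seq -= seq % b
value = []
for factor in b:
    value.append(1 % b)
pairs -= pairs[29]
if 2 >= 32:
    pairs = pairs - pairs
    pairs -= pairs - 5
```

Transformed code:
seq = pairs[pairs] * (seq // 35)
if pairs >= pairs:
    pairs = pairs - b
else:
    handle(seq)
pairs = seq - seq
b = b - b + 30
if pairs != b:
    log(27)
    pairs = b
else:
    seq -= seq % b
value = [1 % b for factor in b]
pairs -= pairs[29]
if 2 >= 32:
    pairs = pairs - pairs
    pairs -= pairs - 5

15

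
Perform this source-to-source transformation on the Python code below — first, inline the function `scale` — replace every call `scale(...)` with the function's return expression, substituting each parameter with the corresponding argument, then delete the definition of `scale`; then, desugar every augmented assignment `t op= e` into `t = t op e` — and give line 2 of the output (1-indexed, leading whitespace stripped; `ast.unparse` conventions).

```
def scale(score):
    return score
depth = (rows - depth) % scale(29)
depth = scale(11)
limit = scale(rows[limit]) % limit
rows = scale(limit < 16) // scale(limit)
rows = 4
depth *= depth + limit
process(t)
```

Transformed code:
depth = (rows - depth) % 29
depth = 11
limit = rows[limit] % limit
rows = (limit < 16) // limit
rows = 4
depth = depth * (depth + limit)
process(t)

depth = 11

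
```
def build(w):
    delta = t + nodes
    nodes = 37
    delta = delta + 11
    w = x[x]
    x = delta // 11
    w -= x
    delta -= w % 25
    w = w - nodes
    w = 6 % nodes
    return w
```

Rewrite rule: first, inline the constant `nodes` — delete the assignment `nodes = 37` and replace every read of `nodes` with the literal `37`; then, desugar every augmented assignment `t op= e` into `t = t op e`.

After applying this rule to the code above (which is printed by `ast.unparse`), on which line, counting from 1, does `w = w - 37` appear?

8

Transformed code:
def build(w):
    delta = t + 37
    delta = delta + 11
    w = x[x]
    x = delta // 11
    w = w - x
    delta = delta - w % 25
    w = w - 37
    w = 6 % 37
    return w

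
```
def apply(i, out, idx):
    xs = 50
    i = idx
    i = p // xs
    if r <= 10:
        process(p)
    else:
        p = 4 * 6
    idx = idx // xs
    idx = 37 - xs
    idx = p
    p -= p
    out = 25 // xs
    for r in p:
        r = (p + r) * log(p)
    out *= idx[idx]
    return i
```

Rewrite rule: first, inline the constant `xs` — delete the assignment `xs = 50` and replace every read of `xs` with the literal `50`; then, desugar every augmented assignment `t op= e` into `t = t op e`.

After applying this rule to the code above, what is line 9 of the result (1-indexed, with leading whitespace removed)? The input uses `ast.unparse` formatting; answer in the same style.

Transformed code:
def apply(i, out, idx):
    i = idx
    i = p // 50
    if r <= 10:
        process(p)
    else:
        p = 4 * 6
    idx = idx // 50
    idx = 37 - 50
    idx = p
    p = p - p
    out = 25 // 50
    for r in p:
        r = (p + r) * log(p)
    out = out * idx[idx]
    return i

idx = 37 - 50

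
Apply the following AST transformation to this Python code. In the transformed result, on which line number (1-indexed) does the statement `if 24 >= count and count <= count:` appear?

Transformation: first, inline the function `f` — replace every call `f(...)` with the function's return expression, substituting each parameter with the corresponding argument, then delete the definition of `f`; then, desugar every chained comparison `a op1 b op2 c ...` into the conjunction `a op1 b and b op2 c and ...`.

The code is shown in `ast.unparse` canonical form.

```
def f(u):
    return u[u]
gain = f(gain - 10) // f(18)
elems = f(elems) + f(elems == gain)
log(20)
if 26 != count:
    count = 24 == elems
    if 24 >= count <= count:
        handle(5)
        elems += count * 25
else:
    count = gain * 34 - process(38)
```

6

Transformed code:
gain = (gain - 10)[gain - 10] // 18[18]
elems = elems[elems] + (elems == gain)[elems == gain]
log(20)
if 26 != count:
    count = 24 == elems
    if 24 >= count and count <= count:
        handle(5)
        elems += count * 25
else:
    count = gain * 34 - process(38)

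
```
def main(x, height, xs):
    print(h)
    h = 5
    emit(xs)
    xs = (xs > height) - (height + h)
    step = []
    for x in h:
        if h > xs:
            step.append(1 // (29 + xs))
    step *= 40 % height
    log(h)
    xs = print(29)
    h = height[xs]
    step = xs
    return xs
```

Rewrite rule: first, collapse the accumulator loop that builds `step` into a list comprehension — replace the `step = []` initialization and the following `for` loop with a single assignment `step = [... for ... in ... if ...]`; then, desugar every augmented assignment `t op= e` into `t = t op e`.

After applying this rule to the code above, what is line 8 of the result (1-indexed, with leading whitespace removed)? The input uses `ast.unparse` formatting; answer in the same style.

Transformed code:
def main(x, height, xs):
    print(h)
    h = 5
    emit(xs)
    xs = (xs > height) - (height + h)
    step = [1 // (29 + xs) for x in h if h > xs]
    step = step * (40 % height)
    log(h)
    xs = print(29)
    h = height[xs]
    step = xs
    return xs

log(h)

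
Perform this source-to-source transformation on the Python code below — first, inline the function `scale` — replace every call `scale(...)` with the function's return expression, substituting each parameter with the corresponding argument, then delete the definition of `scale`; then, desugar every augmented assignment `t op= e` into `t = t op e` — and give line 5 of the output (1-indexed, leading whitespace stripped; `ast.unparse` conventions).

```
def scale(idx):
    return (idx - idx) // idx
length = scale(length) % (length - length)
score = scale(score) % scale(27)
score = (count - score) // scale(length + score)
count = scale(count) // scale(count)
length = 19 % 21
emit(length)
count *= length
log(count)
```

length = 19 % 21

Transformed code:
length = (length - length) // length % (length - length)
score = (score - score) // score % ((27 - 27) // 27)
score = (count - score) // ((length + score - (length + score)) // (length + score))
count = (count - count) // count // ((count - count) // count)
length = 19 % 21
emit(length)
count = count * length
log(count)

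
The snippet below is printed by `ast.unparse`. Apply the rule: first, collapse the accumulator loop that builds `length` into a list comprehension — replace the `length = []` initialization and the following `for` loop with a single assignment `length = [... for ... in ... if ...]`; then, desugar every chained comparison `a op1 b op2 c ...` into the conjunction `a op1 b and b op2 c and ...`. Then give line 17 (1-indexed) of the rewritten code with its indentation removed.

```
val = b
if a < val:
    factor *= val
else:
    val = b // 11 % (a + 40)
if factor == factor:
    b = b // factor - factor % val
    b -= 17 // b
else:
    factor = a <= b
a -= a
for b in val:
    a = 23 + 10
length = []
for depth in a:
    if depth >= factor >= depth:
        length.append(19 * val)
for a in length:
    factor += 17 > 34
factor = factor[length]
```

Transformed code:
val = b
if a < val:
    factor *= val
else:
    val = b // 11 % (a + 40)
if factor == factor:
    b = b // factor - factor % val
    b -= 17 // b
else:
    factor = a <= b
a -= a
for b in val:
    a = 23 + 10
length = [19 * val for depth in a if depth >= factor and factor >= depth]
for a in length:
    factor += 17 > 34
factor = factor[length]

factor = factor[length]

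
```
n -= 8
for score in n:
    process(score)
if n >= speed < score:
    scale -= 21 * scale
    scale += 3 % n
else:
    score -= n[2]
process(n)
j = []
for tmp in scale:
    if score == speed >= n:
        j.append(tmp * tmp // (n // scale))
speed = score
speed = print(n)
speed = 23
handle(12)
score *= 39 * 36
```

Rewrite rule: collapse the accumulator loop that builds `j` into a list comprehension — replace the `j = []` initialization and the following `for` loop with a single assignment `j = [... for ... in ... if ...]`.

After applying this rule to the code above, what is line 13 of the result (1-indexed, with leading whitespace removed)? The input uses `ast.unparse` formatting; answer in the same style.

Transformed code:
n -= 8
for score in n:
    process(score)
if n >= speed < score:
    scale -= 21 * scale
    scale += 3 % n
else:
    score -= n[2]
process(n)
j = [tmp * tmp // (n // scale) for tmp in scale if score == speed >= n]
speed = score
speed = print(n)
speed = 23
handle(12)
score *= 39 * 36

speed = 23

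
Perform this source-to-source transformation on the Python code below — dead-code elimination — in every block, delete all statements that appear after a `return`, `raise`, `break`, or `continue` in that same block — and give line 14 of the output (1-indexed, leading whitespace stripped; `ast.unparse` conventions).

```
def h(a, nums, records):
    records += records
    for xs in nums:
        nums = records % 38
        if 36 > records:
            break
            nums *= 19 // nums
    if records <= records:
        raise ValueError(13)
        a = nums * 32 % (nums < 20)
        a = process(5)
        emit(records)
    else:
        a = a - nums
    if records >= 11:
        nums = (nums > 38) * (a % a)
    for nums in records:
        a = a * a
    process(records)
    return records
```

Transformed code:
def h(a, nums, records):
    records += records
    for xs in nums:
        nums = records % 38
        if 36 > records:
            break
    if records <= records:
        raise ValueError(13)
    else:
        a = a - nums
    if records >= 11:
        nums = (nums > 38) * (a % a)
    for nums in records:
        a = a * a
    process(records)
    return records

a = a * a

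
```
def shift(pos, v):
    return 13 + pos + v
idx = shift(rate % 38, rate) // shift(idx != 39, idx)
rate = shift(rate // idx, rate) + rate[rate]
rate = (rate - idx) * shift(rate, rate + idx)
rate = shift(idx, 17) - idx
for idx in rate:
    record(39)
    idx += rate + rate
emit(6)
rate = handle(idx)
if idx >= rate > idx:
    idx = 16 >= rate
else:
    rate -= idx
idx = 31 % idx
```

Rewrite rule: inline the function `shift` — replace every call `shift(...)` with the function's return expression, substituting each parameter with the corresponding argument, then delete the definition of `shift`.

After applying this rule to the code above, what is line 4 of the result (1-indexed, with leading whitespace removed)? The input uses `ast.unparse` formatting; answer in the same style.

rate = 13 + idx + 17 - idx

Transformed code:
idx = (13 + rate % 38 + rate) // (13 + (idx != 39) + idx)
rate = 13 + rate // idx + rate + rate[rate]
rate = (rate - idx) * (13 + rate + (rate + idx))
rate = 13 + idx + 17 - idx
for idx in rate:
    record(39)
    idx += rate + rate
emit(6)
rate = handle(idx)
if idx >= rate > idx:
    idx = 16 >= rate
else:
    rate -= idx
idx = 31 % idx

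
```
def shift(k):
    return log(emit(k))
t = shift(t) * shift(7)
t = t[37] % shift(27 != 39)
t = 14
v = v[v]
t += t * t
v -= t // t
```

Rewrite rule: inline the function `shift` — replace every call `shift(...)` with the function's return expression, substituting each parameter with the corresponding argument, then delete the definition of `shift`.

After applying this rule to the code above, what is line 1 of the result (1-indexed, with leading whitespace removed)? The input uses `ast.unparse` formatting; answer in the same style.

t = log(emit(t)) * log(emit(7))

Transformed code:
t = log(emit(t)) * log(emit(7))
t = t[37] % log(emit(27 != 39))
t = 14
v = v[v]
t += t * t
v -= t // t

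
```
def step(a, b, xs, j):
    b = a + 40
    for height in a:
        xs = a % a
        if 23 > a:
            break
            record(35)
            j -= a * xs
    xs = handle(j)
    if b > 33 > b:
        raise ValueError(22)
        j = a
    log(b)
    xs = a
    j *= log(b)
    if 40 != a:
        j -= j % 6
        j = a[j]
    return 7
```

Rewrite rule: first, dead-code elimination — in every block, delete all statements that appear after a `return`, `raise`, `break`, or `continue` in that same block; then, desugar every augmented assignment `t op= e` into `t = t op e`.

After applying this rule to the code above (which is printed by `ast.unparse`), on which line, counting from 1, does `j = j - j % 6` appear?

Transformed code:
def step(a, b, xs, j):
    b = a + 40
    for height in a:
        xs = a % a
        if 23 > a:
            break
    xs = handle(j)
    if b > 33 > b:
        raise ValueError(22)
    log(b)
    xs = a
    j = j * log(b)
    if 40 != a:
        j = j - j % 6
        j = a[j]
    return 7

14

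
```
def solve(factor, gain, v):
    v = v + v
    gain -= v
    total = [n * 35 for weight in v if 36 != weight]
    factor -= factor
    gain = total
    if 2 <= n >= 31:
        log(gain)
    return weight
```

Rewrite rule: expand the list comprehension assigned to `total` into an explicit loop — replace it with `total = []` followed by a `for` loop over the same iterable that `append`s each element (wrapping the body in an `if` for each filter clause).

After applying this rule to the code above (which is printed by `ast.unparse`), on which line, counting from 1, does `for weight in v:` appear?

Transformed code:
def solve(factor, gain, v):
    v = v + v
    gain -= v
    total = []
    for weight in v:
        if 36 != weight:
            total.append(n * 35)
    factor -= factor
    gain = total
    if 2 <= n >= 31:
        log(gain)
    return weight

5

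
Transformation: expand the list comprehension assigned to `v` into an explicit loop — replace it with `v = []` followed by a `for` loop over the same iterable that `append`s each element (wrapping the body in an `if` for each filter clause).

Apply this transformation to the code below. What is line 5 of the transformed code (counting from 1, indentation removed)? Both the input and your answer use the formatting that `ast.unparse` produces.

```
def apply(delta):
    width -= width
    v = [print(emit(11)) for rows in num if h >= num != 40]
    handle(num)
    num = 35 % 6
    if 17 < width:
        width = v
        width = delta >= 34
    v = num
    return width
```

Transformed code:
def apply(delta):
    width -= width
    v = []
    for rows in num:
        if h >= num != 40:
            v.append(print(emit(11)))
    handle(num)
    num = 35 % 6
    if 17 < width:
        width = v
        width = delta >= 34
    v = num
    return width

if h >= num != 40:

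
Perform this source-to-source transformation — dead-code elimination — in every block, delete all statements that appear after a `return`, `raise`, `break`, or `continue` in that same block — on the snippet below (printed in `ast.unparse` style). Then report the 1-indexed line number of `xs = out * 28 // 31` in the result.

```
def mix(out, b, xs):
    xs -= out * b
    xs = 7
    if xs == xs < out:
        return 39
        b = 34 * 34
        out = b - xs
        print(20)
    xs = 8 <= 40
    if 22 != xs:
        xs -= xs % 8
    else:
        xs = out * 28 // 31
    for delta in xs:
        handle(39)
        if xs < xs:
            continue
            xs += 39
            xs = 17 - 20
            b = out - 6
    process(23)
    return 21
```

Transformed code:
def mix(out, b, xs):
    xs -= out * b
    xs = 7
    if xs == xs < out:
        return 39
    xs = 8 <= 40
    if 22 != xs:
        xs -= xs % 8
    else:
        xs = out * 28 // 31
    for delta in xs:
        handle(39)
        if xs < xs:
            continue
    process(23)
    return 21

10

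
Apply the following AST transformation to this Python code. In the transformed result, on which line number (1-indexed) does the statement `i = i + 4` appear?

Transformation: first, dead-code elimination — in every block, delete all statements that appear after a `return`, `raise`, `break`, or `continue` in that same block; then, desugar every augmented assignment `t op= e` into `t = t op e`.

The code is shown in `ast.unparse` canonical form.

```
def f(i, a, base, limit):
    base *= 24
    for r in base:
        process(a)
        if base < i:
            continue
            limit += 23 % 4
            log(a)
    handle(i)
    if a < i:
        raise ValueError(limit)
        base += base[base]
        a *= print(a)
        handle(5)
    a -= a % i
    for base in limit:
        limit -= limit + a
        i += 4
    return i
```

Transformed code:
def f(i, a, base, limit):
    base = base * 24
    for r in base:
        process(a)
        if base < i:
            continue
    handle(i)
    if a < i:
        raise ValueError(limit)
    a = a - a % i
    for base in limit:
        limit = limit - (limit + a)
        i = i + 4
    return i

13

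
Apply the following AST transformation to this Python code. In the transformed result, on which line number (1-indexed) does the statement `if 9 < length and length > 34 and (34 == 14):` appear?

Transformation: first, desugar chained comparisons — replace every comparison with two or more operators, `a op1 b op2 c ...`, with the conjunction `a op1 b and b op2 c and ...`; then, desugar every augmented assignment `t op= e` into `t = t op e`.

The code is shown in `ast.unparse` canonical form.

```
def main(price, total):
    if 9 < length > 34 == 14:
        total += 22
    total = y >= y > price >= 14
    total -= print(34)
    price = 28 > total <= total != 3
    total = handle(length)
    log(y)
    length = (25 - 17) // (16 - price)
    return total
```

2

Transformed code:
def main(price, total):
    if 9 < length and length > 34 and (34 == 14):
        total = total + 22
    total = y >= y and y > price and (price >= 14)
    total = total - print(34)
    price = 28 > total and total <= total and (total != 3)
    total = handle(length)
    log(y)
    length = (25 - 17) // (16 - price)
    return total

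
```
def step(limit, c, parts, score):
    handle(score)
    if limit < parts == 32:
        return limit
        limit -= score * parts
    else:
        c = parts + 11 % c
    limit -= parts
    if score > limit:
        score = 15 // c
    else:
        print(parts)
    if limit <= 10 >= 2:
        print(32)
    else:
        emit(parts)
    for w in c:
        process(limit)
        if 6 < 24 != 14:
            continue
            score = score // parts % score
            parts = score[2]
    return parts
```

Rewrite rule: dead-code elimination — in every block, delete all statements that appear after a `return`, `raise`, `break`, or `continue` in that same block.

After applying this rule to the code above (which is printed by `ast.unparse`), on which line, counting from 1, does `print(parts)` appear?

Transformed code:
def step(limit, c, parts, score):
    handle(score)
    if limit < parts == 32:
        return limit
    else:
        c = parts + 11 % c
    limit -= parts
    if score > limit:
        score = 15 // c
    else:
        print(parts)
    if limit <= 10 >= 2:
        print(32)
    else:
        emit(parts)
    for w in c:
        process(limit)
        if 6 < 24 != 14:
            continue
    return parts

11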